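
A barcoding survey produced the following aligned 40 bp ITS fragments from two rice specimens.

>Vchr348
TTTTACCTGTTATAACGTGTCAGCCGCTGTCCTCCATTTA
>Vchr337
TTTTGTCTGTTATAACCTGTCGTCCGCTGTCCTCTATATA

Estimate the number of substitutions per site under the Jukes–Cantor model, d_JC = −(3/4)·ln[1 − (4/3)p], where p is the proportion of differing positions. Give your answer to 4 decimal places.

Differing sites — 5:A/G; 6:C/T; 17:G/C; 22:A/G; 23:G/T; 35:C/T; 38:T/A.
p = 7/40 = 0.175000.
d = −0.75 · ln(1 − (4/3)·0.175000) = −0.75 · ln(0.766667) = −0.75 · (-0.265703) = 0.1993.

0.1993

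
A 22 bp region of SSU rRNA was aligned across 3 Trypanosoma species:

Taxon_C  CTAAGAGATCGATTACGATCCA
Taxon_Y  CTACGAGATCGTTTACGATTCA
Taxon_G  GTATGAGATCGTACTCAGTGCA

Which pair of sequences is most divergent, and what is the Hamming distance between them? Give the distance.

9

Pairwise Hamming distances:
  Taxon_C vs Taxon_Y: 3
  Taxon_C vs Taxon_G: 9
  Taxon_Y vs Taxon_G: 8
The largest is 9, between Taxon_C and Taxon_G.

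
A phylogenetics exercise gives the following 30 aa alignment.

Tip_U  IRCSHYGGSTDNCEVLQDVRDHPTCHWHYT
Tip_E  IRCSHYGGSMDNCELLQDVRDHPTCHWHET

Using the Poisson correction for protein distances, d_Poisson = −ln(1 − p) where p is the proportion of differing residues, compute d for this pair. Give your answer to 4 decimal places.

Differing sites — 10:T/M; 15:V/L; 29:Y/E.
p = 3/30 = 0.100000.
d = −ln(1 − 0.100000) = −ln(0.900000) = 0.1054.

0.1054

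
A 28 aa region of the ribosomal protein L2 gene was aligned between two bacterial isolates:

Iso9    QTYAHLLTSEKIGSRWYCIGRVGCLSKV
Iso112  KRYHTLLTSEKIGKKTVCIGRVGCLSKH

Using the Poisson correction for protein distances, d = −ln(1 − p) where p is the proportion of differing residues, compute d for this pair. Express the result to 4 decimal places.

Differing sites — 1:Q/K; 2:T/R; 4:A/H; 5:H/T; 14:S/K; 15:R/K; 16:W/T; 17:Y/V; 28:V/H.
p = 9/28 = 0.321429.
d = −ln(1 − 0.321429) = −ln(0.678571) = 0.3878.

0.3878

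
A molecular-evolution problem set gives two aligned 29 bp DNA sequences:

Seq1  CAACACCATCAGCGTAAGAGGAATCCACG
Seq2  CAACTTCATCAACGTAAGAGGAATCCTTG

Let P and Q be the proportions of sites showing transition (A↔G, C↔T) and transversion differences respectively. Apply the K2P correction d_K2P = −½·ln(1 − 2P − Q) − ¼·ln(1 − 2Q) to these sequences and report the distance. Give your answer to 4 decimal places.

Differing sites — 5:A/T (Tv); 6:C/T (Ti); 12:G/A (Ti); 27:A/T (Tv); 28:C/T (Ti).
Of the 5 differences, 3 transitions and 2 transversions over 29 sites: P = 3/29 = 0.103448, Q = 2/29 = 0.068966.
d = −0.5·ln(0.724138) − 0.25·ln(0.862068) = −0.5·(-0.322773) − 0.25·(-0.148421) = 0.1985.

0.1985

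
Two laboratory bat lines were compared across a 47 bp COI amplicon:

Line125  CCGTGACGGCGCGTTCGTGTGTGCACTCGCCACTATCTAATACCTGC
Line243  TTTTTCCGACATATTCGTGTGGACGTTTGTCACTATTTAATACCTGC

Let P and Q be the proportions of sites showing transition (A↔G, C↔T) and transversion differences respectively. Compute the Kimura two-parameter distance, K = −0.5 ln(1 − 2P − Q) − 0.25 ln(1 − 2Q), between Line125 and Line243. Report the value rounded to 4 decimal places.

0.4995

Mismatches occur at site 1 (C↔T, transition), site 2 (C↔T, transition), site 3 (G↔T, transversion), site 5 (G↔T, transversion), site 6 (A↔C, transversion), site 9 (G↔A, transition), site 11 (G↔A, transition), site 12 (C↔T, transition), site 13 (G↔A, transition), site 22 (T↔G, transversion), site 23 (G↔A, transition), site 25 (A↔G, transition), site 26 (C↔T, transition), site 28 (C↔T, transition), site 30 (C↔T, transition), site 37 (C↔T, transition).
Of the 16 differences, 12 transitions and 4 transversions over 47 sites: P = 12/47 = 0.255319, Q = 4/47 = 0.085106.
d = −0.5·ln(0.404256) − 0.25·ln(0.829788) = −0.5·(-0.905707) − 0.25·(-0.186585) = 0.4995.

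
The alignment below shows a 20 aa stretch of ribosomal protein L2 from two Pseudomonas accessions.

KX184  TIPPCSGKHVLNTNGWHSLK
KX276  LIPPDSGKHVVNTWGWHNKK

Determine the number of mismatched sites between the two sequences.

6

The sequences differ at positions 1 (T/L), 5 (C/D), 11 (L/V), 14 (N/W), 18 (S/N), 19 (L/K).
That gives 6 mismatches out of 20 aligned sites, so the Hamming distance is 6.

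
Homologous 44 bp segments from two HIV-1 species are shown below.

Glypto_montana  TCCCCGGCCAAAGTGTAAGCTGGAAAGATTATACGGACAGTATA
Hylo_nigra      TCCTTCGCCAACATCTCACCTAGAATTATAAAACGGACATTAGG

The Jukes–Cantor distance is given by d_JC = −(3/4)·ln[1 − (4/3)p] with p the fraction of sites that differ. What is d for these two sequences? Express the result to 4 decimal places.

Mismatches occur at site 4 (C/T), site 5 (C/T), site 6 (G/C), site 12 (A/C), site 13 (G/A), site 15 (G/C), site 17 (A/C), site 19 (G/C), site 22 (G/A), site 26 (A/T), site 27 (G/T), site 30 (T/A), site 32 (T/A), site 40 (G/T), site 43 (T/G), site 44 (A/G).
p = 16/44 = 0.363636.
d = −0.75 · ln(1 − (4/3)·0.363636) = −0.75 · ln(0.515152) = −0.75 · (-0.663293) = 0.4975.

0.4975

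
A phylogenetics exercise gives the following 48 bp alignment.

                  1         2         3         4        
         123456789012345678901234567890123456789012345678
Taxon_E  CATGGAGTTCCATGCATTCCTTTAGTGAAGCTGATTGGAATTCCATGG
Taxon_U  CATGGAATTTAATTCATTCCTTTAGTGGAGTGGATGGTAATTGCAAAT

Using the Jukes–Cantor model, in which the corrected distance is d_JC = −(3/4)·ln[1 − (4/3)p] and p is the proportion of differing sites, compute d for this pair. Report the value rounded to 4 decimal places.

Mismatches occur at site 7 (G↔A), site 10 (C↔T), site 11 (C↔A), site 14 (G↔T), site 28 (A↔G), site 31 (C↔T), site 32 (T↔G), site 36 (T↔G), site 38 (G↔T), site 43 (C↔G), site 46 (T↔A), site 47 (G↔A), site 48 (G↔T).
p = 13/48 = 0.270833.
d = −0.75 · ln(1 − (4/3)·0.270833) = −0.75 · ln(0.638889) = −0.75 · (-0.448025) = 0.3360.

0.3360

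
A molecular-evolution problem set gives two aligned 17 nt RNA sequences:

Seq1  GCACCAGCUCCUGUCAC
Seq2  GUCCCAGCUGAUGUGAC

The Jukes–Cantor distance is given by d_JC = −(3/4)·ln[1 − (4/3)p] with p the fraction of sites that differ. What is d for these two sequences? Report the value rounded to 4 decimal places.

Differing sites — 2:C/U; 3:A/C; 10:C/G; 11:C/A; 15:C/G.
p = 5/17 = 0.294118.
d = −0.75 · ln(1 − (4/3)·0.294118) = −0.75 · ln(0.607843) = −0.75 · (-0.497839) = 0.3734.

0.3734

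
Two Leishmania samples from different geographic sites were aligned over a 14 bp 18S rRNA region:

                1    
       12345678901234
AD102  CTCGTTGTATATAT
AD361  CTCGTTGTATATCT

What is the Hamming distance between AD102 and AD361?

Differing sites — 13:A/C.
That gives 1 mismatch out of 14 aligned sites, so the Hamming distance is 1.

1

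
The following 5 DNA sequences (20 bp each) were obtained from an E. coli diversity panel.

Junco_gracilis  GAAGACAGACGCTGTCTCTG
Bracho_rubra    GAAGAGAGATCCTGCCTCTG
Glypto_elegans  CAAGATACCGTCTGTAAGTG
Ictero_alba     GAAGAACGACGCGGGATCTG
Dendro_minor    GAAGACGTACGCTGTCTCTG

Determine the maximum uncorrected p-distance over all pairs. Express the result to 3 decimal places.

Pairwise Hamming distances:
  Junco_gracilis vs Bracho_rubra: 4
  Junco_gracilis vs Glypto_elegans: 9
  Junco_gracilis vs Ictero_alba: 5
  Junco_gracilis vs Dendro_minor: 2
  Bracho_rubra vs Glypto_elegans: 10
  Bracho_rubra vs Ictero_alba: 7
  Bracho_rubra vs Dendro_minor: 6
  Glypto_elegans vs Ictero_alba: 11
  Glypto_elegans vs Dendro_minor: 10
  Ictero_alba vs Dendro_minor: 6
The largest is 11 mismatches, between Glypto_elegans and Ictero_alba; p = 11/20 = 0.550.

0.550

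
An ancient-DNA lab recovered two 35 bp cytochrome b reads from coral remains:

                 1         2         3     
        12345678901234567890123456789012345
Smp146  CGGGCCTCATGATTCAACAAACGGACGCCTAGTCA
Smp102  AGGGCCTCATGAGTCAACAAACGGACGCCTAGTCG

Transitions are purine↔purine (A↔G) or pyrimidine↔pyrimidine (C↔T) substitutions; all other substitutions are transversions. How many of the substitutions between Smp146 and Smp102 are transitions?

1

Differing sites — 1:C/A (Tv); 13:T/G (Tv); 35:A/G (Ti).
Of the 3 differences, 1 transition and 2 transversions, so the answer is 1.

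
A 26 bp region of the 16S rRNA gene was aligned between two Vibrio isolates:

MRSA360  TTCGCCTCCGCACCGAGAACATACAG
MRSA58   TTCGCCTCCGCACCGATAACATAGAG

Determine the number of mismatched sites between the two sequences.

2

The sequences differ at positions 17 (G/T), 24 (C/G).
That gives 2 mismatches out of 26 aligned sites, so the Hamming distance is 2.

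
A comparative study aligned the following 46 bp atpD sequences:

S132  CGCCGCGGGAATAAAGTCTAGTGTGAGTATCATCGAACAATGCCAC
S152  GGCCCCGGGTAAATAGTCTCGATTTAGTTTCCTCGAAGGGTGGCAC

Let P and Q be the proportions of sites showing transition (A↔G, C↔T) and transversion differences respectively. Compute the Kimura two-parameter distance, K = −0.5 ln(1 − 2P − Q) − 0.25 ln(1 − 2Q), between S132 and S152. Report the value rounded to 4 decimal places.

Differing sites — 1:C/G (Tv); 5:G/C (Tv); 10:A/T (Tv); 12:T/A (Tv); 14:A/T (Tv); 20:A/C (Tv); 22:T/A (Tv); 23:G/T (Tv); 25:G/T (Tv); 29:A/T (Tv); 32:A/C (Tv); 38:C/G (Tv); 39:A/G (Ti); 40:A/G (Ti); 43:C/G (Tv).
Of the 15 differences, 2 transitions and 13 transversions over 46 sites: P = 2/46 = 0.043478, Q = 13/46 = 0.282609.
d = −0.5·ln(0.630435) − 0.25·ln(0.434782) = −0.5·(-0.461345) − 0.25·(-0.832911) = 0.4389.

0.4389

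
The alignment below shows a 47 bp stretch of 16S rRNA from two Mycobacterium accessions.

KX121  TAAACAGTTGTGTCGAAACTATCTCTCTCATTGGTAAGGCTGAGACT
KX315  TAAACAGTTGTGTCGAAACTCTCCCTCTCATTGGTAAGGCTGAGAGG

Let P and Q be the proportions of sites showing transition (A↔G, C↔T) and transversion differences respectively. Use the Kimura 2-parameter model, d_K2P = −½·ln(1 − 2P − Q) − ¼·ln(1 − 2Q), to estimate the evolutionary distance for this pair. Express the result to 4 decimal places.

0.0904

The sequences differ at positions 21 (A/C, transversion), 24 (T/C, transition), 46 (C/G, transversion), 47 (T/G, transversion).
Of the 4 differences, 1 transition and 3 transversions over 47 sites: P = 1/47 = 0.021277, Q = 3/47 = 0.063830.
d = −0.5·ln(0.893616) − 0.25·ln(0.872340) = −0.5·(-0.112479) − 0.25·(-0.136576) = 0.0904.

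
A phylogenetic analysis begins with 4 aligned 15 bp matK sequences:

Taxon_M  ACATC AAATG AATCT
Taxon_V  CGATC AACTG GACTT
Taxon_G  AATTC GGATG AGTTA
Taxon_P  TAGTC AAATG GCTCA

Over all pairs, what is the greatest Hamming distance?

10

Pairwise Hamming distances:
  Taxon_M vs Taxon_V: 6
  Taxon_M vs Taxon_G: 7
  Taxon_M vs Taxon_P: 6
  Taxon_V vs Taxon_G: 10
  Taxon_V vs Taxon_P: 8
  Taxon_G vs Taxon_P: 7
The largest is 10, between Taxon_V and Taxon_G.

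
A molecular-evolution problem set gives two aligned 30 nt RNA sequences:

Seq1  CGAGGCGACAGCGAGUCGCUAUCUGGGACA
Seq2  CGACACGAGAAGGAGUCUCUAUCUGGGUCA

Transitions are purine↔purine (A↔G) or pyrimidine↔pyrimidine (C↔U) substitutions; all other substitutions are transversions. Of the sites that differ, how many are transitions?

2

Differing sites — 4:G/C (Tv); 5:G/A (Ti); 9:C/G (Tv); 11:G/A (Ti); 12:C/G (Tv); 18:G/U (Tv); 28:A/U (Tv).
Of the 7 differences, 2 transitions and 5 transversions, so the answer is 2.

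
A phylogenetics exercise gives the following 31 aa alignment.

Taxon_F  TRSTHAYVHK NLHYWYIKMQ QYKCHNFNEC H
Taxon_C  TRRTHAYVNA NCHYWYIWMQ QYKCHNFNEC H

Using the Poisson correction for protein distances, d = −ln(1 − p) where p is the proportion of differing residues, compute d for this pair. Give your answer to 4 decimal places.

0.1759

Differing sites — 3:S/R; 9:H/N; 10:K/A; 12:L/C; 18:K/W.
p = 5/31 = 0.161290.
d = −ln(1 − 0.161290) = −ln(0.838710) = 0.1759.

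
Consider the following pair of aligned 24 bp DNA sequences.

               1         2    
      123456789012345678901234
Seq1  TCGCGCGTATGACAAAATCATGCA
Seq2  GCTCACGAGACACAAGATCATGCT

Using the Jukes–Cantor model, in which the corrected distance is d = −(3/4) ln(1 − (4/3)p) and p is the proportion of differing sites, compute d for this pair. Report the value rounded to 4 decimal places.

The sequences differ at positions 1 (T/G), 3 (G/T), 5 (G/A), 8 (T/A), 9 (A/G), 10 (T/A), 11 (G/C), 16 (A/G), 24 (A/T).
p = 9/24 = 0.375000.
d = −0.75 · ln(1 − (4/3)·0.375000) = −0.75 · ln(0.500000) = −0.75 · (-0.693147) = 0.5199.

0.5199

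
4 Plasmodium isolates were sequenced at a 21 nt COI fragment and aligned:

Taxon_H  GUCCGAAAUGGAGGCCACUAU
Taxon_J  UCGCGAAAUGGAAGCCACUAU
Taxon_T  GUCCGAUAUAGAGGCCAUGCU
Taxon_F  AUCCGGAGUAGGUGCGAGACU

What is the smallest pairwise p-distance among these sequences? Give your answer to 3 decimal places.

0.190

Pairwise Hamming distances:
  Taxon_H vs Taxon_J: 4
  Taxon_H vs Taxon_T: 5
  Taxon_H vs Taxon_F: 10
  Taxon_J vs Taxon_T: 9
  Taxon_J vs Taxon_F: 12
  Taxon_T vs Taxon_F: 9
The smallest is 4 mismatches, between Taxon_H and Taxon_J; p = 4/21 = 0.190.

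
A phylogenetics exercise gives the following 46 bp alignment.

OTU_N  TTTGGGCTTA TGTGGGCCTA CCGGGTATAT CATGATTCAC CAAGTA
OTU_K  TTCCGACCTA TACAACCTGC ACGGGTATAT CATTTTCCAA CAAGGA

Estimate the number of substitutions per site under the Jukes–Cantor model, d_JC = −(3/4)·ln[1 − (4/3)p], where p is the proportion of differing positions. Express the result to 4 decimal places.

Differing sites — 3:T/C; 4:G/C; 6:G/A; 8:T/C; 12:G/A; 13:T/C; 14:G/A; 15:G/A; 16:G/C; 18:C/T; 19:T/G; 20:A/C; 21:C/A; 34:G/T; 35:A/T; 37:T/C; 40:C/A; 45:T/G.
p = 18/46 = 0.391304.
d = −0.75 · ln(1 − (4/3)·0.391304) = −0.75 · ln(0.478261) = −0.75 · (-0.737599) = 0.5532.

0.5532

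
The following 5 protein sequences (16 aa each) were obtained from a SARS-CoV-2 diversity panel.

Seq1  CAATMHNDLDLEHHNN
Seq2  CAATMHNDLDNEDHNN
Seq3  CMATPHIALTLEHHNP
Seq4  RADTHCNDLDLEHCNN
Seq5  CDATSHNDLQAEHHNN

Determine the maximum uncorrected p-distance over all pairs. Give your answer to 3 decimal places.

Pairwise Hamming distances:
  Seq1 vs Seq2: 2
  Seq1 vs Seq3: 6
  Seq1 vs Seq4: 5
  Seq1 vs Seq5: 4
  Seq2 vs Seq3: 8
  Seq2 vs Seq4: 7
  Seq2 vs Seq5: 5
  Seq3 vs Seq4: 10
  Seq3 vs Seq5: 7
  Seq4 vs Seq5: 8
The largest is 10 mismatches, between Seq3 and Seq4; p = 10/16 = 0.625.

0.625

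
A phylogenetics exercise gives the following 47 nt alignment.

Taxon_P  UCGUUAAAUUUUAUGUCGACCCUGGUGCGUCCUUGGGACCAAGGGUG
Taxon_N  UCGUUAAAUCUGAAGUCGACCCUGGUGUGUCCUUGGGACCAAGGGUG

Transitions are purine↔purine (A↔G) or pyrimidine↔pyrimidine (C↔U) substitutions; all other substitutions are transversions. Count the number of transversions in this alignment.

2

Differing sites — 10:U/C (Ti); 12:U/G (Tv); 14:U/A (Tv); 28:C/U (Ti).
Of the 4 differences, 2 transitions and 2 transversions, so the answer is 2.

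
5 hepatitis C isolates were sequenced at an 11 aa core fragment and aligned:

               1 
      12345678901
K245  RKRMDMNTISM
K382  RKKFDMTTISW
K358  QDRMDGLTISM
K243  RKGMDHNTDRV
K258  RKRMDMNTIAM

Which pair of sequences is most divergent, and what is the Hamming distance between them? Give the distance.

Pairwise Hamming distances:
  K245 vs K382: 4
  K245 vs K358: 4
  K245 vs K243: 5
  K245 vs K258: 1
  K382 vs K358: 7
  K382 vs K243: 7
  K382 vs K258: 5
  K358 vs K243: 8
  K358 vs K258: 5
  K243 vs K258: 5
The largest is 8, between K358 and K243.

8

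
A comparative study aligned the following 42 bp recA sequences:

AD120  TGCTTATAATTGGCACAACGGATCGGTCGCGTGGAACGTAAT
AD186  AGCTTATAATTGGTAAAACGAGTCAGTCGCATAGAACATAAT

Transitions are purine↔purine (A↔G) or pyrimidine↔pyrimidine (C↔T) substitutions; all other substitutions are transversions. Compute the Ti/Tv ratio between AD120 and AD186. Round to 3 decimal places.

3.500

Mismatches occur at site 1 (T→A, transversion), site 14 (C→T, transition), site 16 (C→A, transversion), site 21 (G→A, transition), site 22 (A→G, transition), site 25 (G→A, transition), site 31 (G→A, transition), site 33 (G→A, transition), site 38 (G→A, transition).
Of the 9 differences, 7 transitions and 2 transversions, so Ti/Tv = 7/2 = 3.500.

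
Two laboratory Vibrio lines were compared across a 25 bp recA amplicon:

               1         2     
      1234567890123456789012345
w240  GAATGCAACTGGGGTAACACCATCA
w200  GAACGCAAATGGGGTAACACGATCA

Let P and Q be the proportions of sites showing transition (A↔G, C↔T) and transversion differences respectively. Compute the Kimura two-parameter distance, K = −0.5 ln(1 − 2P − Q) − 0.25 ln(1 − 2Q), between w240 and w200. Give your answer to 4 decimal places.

0.1308

The sequences differ at positions 4 (T/C, transition), 9 (C/A, transversion), 21 (C/G, transversion).
Of the 3 differences, 1 transition and 2 transversions over 25 sites: P = 1/25 = 0.040000, Q = 2/25 = 0.080000.
d = −0.5·ln(0.840000) − 0.25·ln(0.840000) = −0.5·(-0.174353) − 0.25·(-0.174353) = 0.1308.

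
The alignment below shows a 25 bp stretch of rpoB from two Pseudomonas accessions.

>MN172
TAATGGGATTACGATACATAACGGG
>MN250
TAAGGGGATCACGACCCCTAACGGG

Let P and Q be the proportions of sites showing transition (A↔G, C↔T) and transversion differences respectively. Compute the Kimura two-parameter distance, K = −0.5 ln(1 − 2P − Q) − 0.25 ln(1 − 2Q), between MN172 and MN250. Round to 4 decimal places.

0.2329

The sequences differ at positions 4 (T/G, transversion), 10 (T/C, transition), 15 (T/C, transition), 16 (A/C, transversion), 18 (A/C, transversion).
Of the 5 differences, 2 transitions and 3 transversions over 25 sites: P = 2/25 = 0.080000, Q = 3/25 = 0.120000.
d = −0.5·ln(0.720000) − 0.25·ln(0.760000) = −0.5·(-0.328504) − 0.25·(-0.274437) = 0.2329.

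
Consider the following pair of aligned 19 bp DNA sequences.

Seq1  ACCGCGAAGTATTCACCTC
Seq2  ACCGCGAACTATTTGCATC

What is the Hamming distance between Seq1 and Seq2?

Mismatches occur at site 9 (G↔C), site 14 (C↔T), site 15 (A↔G), site 17 (C↔A).
That gives 4 mismatches out of 19 aligned sites, so the Hamming distance is 4.

4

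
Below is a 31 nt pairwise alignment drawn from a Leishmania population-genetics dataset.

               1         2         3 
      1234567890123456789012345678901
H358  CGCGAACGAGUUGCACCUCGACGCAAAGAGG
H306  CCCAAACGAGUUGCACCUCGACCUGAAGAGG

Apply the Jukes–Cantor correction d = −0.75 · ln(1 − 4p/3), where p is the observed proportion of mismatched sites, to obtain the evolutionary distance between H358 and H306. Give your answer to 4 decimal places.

Differing sites — 2:G/C; 4:G/A; 23:G/C; 24:C/U; 25:A/G.
p = 5/31 = 0.161290.
d = −0.75 · ln(1 − (4/3)·0.161290) = −0.75 · ln(0.784947) = −0.75 · (-0.242139) = 0.1816.

0.1816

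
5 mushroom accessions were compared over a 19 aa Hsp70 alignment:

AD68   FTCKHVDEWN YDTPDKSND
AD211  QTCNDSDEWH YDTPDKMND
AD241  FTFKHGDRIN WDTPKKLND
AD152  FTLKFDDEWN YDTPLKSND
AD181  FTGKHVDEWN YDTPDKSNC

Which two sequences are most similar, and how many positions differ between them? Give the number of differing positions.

Pairwise Hamming distances:
  AD68 vs AD211: 6
  AD68 vs AD241: 7
  AD68 vs AD152: 4
  AD68 vs AD181: 2
  AD211 vs AD241: 11
  AD211 vs AD152: 8
  AD211 vs AD181: 8
  AD241 vs AD152: 8
  AD241 vs AD181: 8
  AD152 vs AD181: 5
The smallest is 2, between AD68 and AD181.

2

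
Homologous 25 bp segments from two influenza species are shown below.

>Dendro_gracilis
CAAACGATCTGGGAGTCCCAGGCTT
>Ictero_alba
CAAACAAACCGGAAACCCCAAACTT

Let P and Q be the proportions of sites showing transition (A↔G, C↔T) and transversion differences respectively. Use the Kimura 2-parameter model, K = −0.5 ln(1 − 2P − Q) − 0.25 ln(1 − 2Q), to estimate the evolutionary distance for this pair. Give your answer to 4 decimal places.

0.4790

The sequences differ at positions 6 (G/A, transition), 8 (T/A, transversion), 10 (T/C, transition), 13 (G/A, transition), 15 (G/A, transition), 16 (T/C, transition), 21 (G/A, transition), 22 (G/A, transition).
Of the 8 differences, 7 transitions and 1 transversion over 25 sites: P = 7/25 = 0.280000, Q = 1/25 = 0.040000.
d = −0.5·ln(0.400000) − 0.25·ln(0.920000) = −0.5·(-0.916291) − 0.25·(-0.083382) = 0.4790.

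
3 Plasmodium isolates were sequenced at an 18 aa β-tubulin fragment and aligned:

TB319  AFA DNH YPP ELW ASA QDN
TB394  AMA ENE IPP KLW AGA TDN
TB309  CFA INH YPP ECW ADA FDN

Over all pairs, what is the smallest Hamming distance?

Pairwise Hamming distances:
  TB319 vs TB394: 7
  TB319 vs TB309: 5
  TB394 vs TB309: 9
The smallest is 5, between TB319 and TB309.

5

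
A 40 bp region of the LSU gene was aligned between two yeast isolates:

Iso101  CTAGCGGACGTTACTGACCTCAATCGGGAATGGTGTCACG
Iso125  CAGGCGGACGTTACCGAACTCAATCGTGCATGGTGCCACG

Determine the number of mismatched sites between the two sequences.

Differing sites — 2:T/A; 3:A/G; 15:T/C; 18:C/A; 27:G/T; 29:A/C; 36:T/C.
That gives 7 mismatches out of 40 aligned sites, so the Hamming distance is 7.

7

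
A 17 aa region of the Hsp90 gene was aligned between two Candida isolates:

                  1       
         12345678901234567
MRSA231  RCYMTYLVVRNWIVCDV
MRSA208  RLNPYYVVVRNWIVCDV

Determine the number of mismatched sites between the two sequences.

Mismatches occur at site 2 (C/L), site 3 (Y/N), site 4 (M/P), site 5 (T/Y), site 7 (L/V).
That gives 5 mismatches out of 17 aligned sites, so the Hamming distance is 5.

5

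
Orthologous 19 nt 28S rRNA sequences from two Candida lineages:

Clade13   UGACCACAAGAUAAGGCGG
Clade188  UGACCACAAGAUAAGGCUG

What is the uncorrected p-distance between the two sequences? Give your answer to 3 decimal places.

The sequences differ at position 18 (G/U).
There are 1 differences over 19 sites, so p = 1/19 = 0.053.

0.053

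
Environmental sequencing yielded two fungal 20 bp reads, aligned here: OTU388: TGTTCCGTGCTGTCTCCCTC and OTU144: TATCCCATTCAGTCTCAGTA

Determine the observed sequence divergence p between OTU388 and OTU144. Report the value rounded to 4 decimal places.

0.4000

The sequences differ at positions 2 (G/A), 4 (T/C), 7 (G/A), 9 (G/T), 11 (T/A), 17 (C/A), 18 (C/G), 20 (C/A).
There are 8 differences over 20 sites, so p = 8/20 = 0.4000.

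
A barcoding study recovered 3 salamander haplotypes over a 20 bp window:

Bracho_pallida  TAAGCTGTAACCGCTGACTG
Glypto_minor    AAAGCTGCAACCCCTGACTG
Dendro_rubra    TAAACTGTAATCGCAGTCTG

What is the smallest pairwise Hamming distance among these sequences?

3

Pairwise Hamming distances:
  Bracho_pallida vs Glypto_minor: 3
  Bracho_pallida vs Dendro_rubra: 4
  Glypto_minor vs Dendro_rubra: 7
The smallest is 3, between Bracho_pallida and Glypto_minor.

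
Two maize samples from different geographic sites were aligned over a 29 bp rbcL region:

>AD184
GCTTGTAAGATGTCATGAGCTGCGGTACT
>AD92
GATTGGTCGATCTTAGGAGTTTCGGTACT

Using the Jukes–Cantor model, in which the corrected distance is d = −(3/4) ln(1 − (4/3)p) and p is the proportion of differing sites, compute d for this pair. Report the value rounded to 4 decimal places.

0.4006

Mismatches occur at site 2 (C↔A), site 6 (T↔G), site 7 (A↔T), site 8 (A↔C), site 12 (G↔C), site 14 (C↔T), site 16 (T↔G), site 20 (C↔T), site 22 (G↔T).
p = 9/29 = 0.310345.
d = −0.75 · ln(1 − (4/3)·0.310345) = −0.75 · ln(0.586207) = −0.75 · (-0.534082) = 0.4006.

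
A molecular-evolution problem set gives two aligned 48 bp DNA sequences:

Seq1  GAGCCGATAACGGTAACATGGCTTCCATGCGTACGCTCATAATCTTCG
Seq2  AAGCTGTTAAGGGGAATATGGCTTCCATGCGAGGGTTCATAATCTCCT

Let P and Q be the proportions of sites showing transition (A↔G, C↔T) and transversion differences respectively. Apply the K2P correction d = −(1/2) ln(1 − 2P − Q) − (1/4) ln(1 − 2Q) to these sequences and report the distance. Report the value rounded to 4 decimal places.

Mismatches occur at site 1 (G/A, transition), site 5 (C/T, transition), site 7 (A/T, transversion), site 11 (C/G, transversion), site 14 (T/G, transversion), site 17 (C/T, transition), site 32 (T/A, transversion), site 33 (A/G, transition), site 34 (C/G, transversion), site 36 (C/T, transition), site 46 (T/C, transition), site 48 (G/T, transversion).
Of the 12 differences, 6 transitions and 6 transversions over 48 sites: P = 6/48 = 0.125000, Q = 6/48 = 0.125000.
d = −0.5·ln(0.625000) − 0.25·ln(0.750000) = −0.5·(-0.470004) − 0.25·(-0.287682) = 0.3069.

0.3069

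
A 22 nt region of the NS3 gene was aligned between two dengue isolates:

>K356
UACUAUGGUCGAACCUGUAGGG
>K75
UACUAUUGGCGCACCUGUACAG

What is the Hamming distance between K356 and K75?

Mismatches occur at site 7 (G↔U), site 9 (U↔G), site 12 (A↔C), site 20 (G↔C), site 21 (G↔A).
That gives 5 mismatches out of 22 aligned sites, so the Hamming distance is 5.

5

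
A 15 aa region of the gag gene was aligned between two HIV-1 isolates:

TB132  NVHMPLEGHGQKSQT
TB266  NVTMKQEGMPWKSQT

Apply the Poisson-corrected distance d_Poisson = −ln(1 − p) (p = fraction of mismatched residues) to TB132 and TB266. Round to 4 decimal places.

Differing sites — 3:H/T; 5:P/K; 6:L/Q; 9:H/M; 10:G/P; 11:Q/W.
p = 6/15 = 0.400000.
d = −ln(1 − 0.400000) = −ln(0.600000) = 0.5108.

0.5108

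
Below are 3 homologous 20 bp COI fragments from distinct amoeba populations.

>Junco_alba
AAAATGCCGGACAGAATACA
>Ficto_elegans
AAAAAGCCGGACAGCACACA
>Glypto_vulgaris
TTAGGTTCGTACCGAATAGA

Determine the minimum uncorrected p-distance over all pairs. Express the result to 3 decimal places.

Pairwise Hamming distances:
  Junco_alba vs Ficto_elegans: 3
  Junco_alba vs Glypto_vulgaris: 9
  Ficto_elegans vs Glypto_vulgaris: 11
The smallest is 3 mismatches, between Junco_alba and Ficto_elegans; p = 3/20 = 0.150.

0.150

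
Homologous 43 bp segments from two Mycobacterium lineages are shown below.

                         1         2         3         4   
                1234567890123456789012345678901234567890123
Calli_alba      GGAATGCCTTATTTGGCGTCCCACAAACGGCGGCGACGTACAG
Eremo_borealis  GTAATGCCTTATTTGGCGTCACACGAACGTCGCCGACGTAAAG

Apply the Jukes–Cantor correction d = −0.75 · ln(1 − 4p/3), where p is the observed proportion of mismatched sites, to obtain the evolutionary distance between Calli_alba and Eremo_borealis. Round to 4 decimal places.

Mismatches occur at site 2 (G/T), site 21 (C/A), site 25 (A/G), site 30 (G/T), site 33 (G/C), site 41 (C/A).
p = 6/43 = 0.139535.
d = −0.75 · ln(1 − (4/3)·0.139535) = −0.75 · ln(0.813953) = −0.75 · (-0.205853) = 0.1544.

0.1544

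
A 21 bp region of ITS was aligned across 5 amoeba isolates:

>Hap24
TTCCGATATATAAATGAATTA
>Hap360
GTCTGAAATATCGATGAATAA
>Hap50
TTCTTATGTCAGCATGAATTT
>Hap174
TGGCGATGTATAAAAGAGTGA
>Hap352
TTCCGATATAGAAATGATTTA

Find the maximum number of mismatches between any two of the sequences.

12

Pairwise Hamming distances:
  Hap24 vs Hap360: 6
  Hap24 vs Hap50: 8
  Hap24 vs Hap174: 6
  Hap24 vs Hap352: 2
  Hap360 vs Hap50: 10
  Hap360 vs Hap174: 11
  Hap360 vs Hap352: 8
  Hap50 vs Hap174: 12
  Hap50 vs Hap352: 9
  Hap174 vs Hap352: 7
The largest is 12, between Hap50 and Hap174.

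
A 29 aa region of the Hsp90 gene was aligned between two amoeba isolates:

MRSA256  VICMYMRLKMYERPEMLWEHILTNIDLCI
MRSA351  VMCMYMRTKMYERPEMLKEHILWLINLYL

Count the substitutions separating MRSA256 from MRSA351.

Differing sites — 2:I/M; 8:L/T; 18:W/K; 23:T/W; 24:N/L; 26:D/N; 28:C/Y; 29:I/L.
That gives 8 mismatches out of 29 aligned sites, so the Hamming distance is 8.

8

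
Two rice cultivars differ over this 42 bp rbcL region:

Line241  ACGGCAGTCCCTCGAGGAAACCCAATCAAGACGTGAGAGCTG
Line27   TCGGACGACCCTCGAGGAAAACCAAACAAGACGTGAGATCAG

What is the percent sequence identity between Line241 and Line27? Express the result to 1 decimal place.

Mismatches occur at site 1 (A/T), site 5 (C/A), site 6 (A/C), site 8 (T/A), site 21 (C/A), site 26 (T/A), site 39 (G/T), site 41 (T/A).
34 of the 42 sites match, so the percent identity is 34/42 × 100 = 81.0%.

81.0%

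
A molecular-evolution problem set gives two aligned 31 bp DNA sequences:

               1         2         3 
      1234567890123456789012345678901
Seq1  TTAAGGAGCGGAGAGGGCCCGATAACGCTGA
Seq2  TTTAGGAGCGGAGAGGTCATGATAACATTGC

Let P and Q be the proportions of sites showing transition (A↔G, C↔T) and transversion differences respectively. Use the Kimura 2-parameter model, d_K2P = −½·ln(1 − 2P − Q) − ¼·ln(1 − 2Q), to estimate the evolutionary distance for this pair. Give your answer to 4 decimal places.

Mismatches occur at site 3 (A/T, transversion), site 17 (G/T, transversion), site 19 (C/A, transversion), site 20 (C/T, transition), site 27 (G/A, transition), site 28 (C/T, transition), site 31 (A/C, transversion).
Of the 7 differences, 3 transitions and 4 transversions over 31 sites: P = 3/31 = 0.096774, Q = 4/31 = 0.129032.
d = −0.5·ln(0.677420) − 0.25·ln(0.741936) = −0.5·(-0.389464) − 0.25·(-0.298492) = 0.2694.

0.2694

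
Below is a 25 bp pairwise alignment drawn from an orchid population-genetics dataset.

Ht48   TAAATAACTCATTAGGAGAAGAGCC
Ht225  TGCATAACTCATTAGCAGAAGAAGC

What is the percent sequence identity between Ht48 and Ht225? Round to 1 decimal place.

The sequences differ at positions 2 (A/G), 3 (A/C), 16 (G/C), 23 (G/A), 24 (C/G).
20 of the 25 sites match, so the percent identity is 20/25 × 100 = 80.0%.

80.0%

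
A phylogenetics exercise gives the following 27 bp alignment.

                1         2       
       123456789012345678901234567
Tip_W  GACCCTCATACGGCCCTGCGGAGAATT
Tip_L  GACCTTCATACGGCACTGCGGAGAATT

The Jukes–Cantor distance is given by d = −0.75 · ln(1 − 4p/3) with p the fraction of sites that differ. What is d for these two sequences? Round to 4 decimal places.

0.0780

Mismatches occur at site 5 (C/T), site 15 (C/A).
p = 2/27 = 0.074074.
d = −0.75 · ln(1 − (4/3)·0.074074) = −0.75 · ln(0.901235) = −0.75 · (-0.103989) = 0.0780.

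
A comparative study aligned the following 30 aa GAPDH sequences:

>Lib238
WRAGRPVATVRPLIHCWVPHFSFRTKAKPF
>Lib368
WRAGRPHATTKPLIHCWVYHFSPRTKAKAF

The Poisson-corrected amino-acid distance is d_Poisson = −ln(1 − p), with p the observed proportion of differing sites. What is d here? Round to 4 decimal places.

0.2231

Mismatches occur at site 7 (V/H), site 10 (V/T), site 11 (R/K), site 19 (P/Y), site 23 (F/P), site 29 (P/A).
p = 6/30 = 0.200000.
d = −ln(1 − 0.200000) = −ln(0.800000) = 0.2231.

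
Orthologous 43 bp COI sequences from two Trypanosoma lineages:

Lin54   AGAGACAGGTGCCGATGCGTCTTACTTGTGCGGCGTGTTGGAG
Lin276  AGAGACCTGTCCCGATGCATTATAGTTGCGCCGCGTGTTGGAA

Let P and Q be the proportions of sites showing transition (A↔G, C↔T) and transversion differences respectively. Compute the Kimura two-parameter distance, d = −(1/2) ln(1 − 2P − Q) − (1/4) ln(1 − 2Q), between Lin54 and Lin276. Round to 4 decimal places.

0.2788

Differing sites — 7:A/C (Tv); 8:G/T (Tv); 11:G/C (Tv); 19:G/A (Ti); 21:C/T (Ti); 22:T/A (Tv); 25:C/G (Tv); 29:T/C (Ti); 32:G/C (Tv); 43:G/A (Ti).
Of the 10 differences, 4 transitions and 6 transversions over 43 sites: P = 4/43 = 0.093023, Q = 6/43 = 0.139535.
d = −0.5·ln(0.674419) − 0.25·ln(0.720930) = −0.5·(-0.393904) − 0.25·(-0.327213) = 0.2788.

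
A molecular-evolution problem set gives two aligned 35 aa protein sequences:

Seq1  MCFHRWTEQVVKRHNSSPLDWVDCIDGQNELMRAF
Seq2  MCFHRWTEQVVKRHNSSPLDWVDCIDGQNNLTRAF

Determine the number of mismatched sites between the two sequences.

The sequences differ at positions 30 (E/N), 32 (M/T).
That gives 2 mismatches out of 35 aligned sites, so the Hamming distance is 2.

2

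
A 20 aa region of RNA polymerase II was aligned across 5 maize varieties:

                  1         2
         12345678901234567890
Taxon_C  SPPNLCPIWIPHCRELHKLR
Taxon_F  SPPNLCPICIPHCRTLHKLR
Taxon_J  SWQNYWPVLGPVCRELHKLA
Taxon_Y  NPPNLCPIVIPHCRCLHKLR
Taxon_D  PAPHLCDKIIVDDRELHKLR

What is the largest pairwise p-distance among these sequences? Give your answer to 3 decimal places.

0.700

Pairwise Hamming distances:
  Taxon_C vs Taxon_F: 2
  Taxon_C vs Taxon_J: 9
  Taxon_C vs Taxon_Y: 3
  Taxon_C vs Taxon_D: 9
  Taxon_F vs Taxon_J: 10
  Taxon_F vs Taxon_Y: 3
  Taxon_F vs Taxon_D: 10
  Taxon_J vs Taxon_Y: 11
  Taxon_J vs Taxon_D: 14
  Taxon_Y vs Taxon_D: 10
The largest is 14 mismatches, between Taxon_J and Taxon_D; p = 14/20 = 0.700.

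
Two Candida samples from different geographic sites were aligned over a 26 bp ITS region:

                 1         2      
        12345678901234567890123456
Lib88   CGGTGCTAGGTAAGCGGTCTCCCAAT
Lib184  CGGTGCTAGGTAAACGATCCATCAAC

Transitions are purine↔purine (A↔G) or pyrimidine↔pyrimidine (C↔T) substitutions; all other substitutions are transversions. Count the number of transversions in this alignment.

1

Differing sites — 14:G/A (Ti); 17:G/A (Ti); 20:T/C (Ti); 21:C/A (Tv); 22:C/T (Ti); 26:T/C (Ti).
Of the 6 differences, 5 transitions and 1 transversion, so the answer is 1.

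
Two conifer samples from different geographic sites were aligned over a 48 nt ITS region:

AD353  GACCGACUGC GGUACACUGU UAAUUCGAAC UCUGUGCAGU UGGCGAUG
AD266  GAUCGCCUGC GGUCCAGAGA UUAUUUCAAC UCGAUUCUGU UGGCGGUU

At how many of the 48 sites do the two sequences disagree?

The sequences differ at positions 3 (C/U), 6 (A/C), 14 (A/C), 17 (C/G), 18 (U/A), 20 (U/A), 22 (A/U), 26 (C/U), 27 (G/C), 33 (U/G), 34 (G/A), 36 (G/U), 38 (A/U), 46 (A/G), 48 (G/U).
That gives 15 mismatches out of 48 aligned sites, so the Hamming distance is 15.

15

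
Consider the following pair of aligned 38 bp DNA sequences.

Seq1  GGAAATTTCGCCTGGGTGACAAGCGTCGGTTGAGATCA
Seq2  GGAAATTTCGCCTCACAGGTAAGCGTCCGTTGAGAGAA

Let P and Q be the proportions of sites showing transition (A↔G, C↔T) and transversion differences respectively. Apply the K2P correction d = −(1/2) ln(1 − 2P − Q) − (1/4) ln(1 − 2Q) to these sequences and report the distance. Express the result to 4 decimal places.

0.2846

Differing sites — 14:G/C (Tv); 15:G/A (Ti); 16:G/C (Tv); 17:T/A (Tv); 19:A/G (Ti); 20:C/T (Ti); 28:G/C (Tv); 36:T/G (Tv); 37:C/A (Tv).
Of the 9 differences, 3 transitions and 6 transversions over 38 sites: P = 3/38 = 0.078947, Q = 6/38 = 0.157895.
d = −0.5·ln(0.684211) − 0.25·ln(0.684210) = −0.5·(-0.379489) − 0.25·(-0.379490) = 0.2846.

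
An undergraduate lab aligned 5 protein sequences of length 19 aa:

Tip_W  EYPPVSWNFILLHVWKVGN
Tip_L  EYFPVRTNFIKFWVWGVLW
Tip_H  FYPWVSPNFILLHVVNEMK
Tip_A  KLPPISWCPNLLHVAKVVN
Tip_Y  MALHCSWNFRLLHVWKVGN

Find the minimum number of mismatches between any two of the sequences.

6

Pairwise Hamming distances:
  Tip_W vs Tip_L: 9
  Tip_W vs Tip_H: 8
  Tip_W vs Tip_A: 8
  Tip_W vs Tip_Y: 6
  Tip_L vs Tip_H: 13
  Tip_L vs Tip_A: 16
  Tip_L vs Tip_Y: 14
  Tip_H vs Tip_A: 13
  Tip_H vs Tip_Y: 12
  Tip_A vs Tip_Y: 10
The smallest is 6, between Tip_W and Tip_Y.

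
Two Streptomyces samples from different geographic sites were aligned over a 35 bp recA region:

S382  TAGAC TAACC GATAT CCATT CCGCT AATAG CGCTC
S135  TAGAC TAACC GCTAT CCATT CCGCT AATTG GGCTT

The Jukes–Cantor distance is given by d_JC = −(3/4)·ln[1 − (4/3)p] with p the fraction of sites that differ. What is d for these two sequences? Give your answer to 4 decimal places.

0.1240

Differing sites — 12:A/C; 29:A/T; 31:C/G; 35:C/T.
p = 4/35 = 0.114286.
d = −0.75 · ln(1 − (4/3)·0.114286) = −0.75 · ln(0.847619) = −0.75 · (-0.165324) = 0.1240.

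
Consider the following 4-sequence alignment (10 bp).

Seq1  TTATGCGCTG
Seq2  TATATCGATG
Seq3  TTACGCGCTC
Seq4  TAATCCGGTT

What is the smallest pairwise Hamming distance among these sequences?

2

Pairwise Hamming distances:
  Seq1 vs Seq2: 5
  Seq1 vs Seq3: 2
  Seq1 vs Seq4: 4
  Seq2 vs Seq3: 6
  Seq2 vs Seq4: 5
  Seq3 vs Seq4: 5
The smallest is 2, between Seq1 and Seq3.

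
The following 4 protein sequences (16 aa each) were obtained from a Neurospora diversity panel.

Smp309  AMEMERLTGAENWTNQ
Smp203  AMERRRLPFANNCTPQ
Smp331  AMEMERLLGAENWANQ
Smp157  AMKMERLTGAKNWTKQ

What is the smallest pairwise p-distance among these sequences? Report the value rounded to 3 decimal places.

Pairwise Hamming distances:
  Smp309 vs Smp203: 7
  Smp309 vs Smp331: 2
  Smp309 vs Smp157: 3
  Smp203 vs Smp331: 8
  Smp203 vs Smp157: 8
  Smp331 vs Smp157: 5
The smallest is 2 mismatches, between Smp309 and Smp331; p = 2/16 = 0.125.

0.125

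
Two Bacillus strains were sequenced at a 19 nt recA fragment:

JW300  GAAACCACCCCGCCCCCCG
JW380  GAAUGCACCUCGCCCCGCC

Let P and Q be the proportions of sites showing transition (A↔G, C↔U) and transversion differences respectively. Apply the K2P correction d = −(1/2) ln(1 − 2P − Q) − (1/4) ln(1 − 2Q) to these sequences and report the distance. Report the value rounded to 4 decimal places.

0.3264

The sequences differ at positions 4 (A/U, transversion), 5 (C/G, transversion), 10 (C/U, transition), 17 (C/G, transversion), 19 (G/C, transversion).
Of the 5 differences, 1 transition and 4 transversions over 19 sites: P = 1/19 = 0.052632, Q = 4/19 = 0.210526.
d = −0.5·ln(0.684210) − 0.25·ln(0.578948) = −0.5·(-0.379490) − 0.25·(-0.546543) = 0.3264.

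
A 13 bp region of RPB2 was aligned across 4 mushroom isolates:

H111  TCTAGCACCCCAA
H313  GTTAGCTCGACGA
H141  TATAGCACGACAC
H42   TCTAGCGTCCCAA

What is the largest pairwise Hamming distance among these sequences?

Pairwise Hamming distances:
  H111 vs H313: 6
  H111 vs H141: 4
  H111 vs H42: 2
  H313 vs H141: 5
  H313 vs H42: 7
  H141 vs H42: 6
The largest is 7, between H313 and H42.

7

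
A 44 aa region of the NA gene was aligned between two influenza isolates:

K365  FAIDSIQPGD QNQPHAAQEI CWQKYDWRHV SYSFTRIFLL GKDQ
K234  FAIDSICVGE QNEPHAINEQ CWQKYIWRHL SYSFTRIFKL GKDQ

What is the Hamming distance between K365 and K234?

10

Differing sites — 7:Q/C; 8:P/V; 10:D/E; 13:Q/E; 17:A/I; 18:Q/N; 20:I/Q; 26:D/I; 30:V/L; 39:L/K.
That gives 10 mismatches out of 44 aligned sites, so the Hamming distance is 10.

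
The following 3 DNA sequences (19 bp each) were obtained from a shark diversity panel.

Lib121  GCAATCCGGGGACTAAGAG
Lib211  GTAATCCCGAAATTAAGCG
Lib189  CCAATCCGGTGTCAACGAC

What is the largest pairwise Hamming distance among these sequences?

Pairwise Hamming distances:
  Lib121 vs Lib211: 6
  Lib121 vs Lib189: 6
  Lib211 vs Lib189: 11
The largest is 11, between Lib211 and Lib189.

11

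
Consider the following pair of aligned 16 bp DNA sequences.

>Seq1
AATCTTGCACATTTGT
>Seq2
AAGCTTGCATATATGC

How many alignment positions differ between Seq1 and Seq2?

4

Differing sites — 3:T/G; 10:C/T; 13:T/A; 16:T/C.
That gives 4 mismatches out of 16 aligned sites, so the Hamming distance is 4.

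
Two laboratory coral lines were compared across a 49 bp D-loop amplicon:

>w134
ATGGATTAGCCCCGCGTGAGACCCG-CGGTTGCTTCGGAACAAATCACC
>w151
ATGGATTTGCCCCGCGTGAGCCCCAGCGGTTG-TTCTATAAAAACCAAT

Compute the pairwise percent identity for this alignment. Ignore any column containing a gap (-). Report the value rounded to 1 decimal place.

Excluding the 2 gap columns leaves 47 comparable sites.
Mismatches occur at site 8 (A↔T), site 21 (A↔C), site 25 (G↔A), site 37 (G↔T), site 38 (G↔A), site 39 (A↔T), site 41 (C↔A), site 45 (T↔C), site 48 (C↔A), site 49 (C↔T).
37 of the 47 comparable sites match, so the percent identity is 37/47 × 100 = 78.7%.

78.7%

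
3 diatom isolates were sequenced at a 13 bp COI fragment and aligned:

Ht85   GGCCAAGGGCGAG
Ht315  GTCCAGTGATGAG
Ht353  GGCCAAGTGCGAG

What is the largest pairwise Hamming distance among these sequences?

Pairwise Hamming distances:
  Ht85 vs Ht315: 5
  Ht85 vs Ht353: 1
  Ht315 vs Ht353: 6
The largest is 6, between Ht315 and Ht353.

6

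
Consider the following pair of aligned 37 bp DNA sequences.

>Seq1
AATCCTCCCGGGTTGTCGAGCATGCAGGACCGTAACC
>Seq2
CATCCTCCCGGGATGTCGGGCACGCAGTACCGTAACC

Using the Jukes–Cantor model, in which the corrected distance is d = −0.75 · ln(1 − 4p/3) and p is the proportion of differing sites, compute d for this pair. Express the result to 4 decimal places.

0.1490

Differing sites — 1:A/C; 13:T/A; 19:A/G; 23:T/C; 28:G/T.
p = 5/37 = 0.135135.
d = −0.75 · ln(1 − (4/3)·0.135135) = −0.75 · ln(0.819820) = −0.75 · (-0.198670) = 0.1490.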